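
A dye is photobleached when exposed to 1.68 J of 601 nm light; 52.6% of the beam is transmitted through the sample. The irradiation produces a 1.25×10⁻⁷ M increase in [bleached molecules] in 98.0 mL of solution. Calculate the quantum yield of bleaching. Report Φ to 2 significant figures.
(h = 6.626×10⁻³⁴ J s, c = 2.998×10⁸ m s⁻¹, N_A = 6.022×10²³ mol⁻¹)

Φ = 0.0031

Product: (1.25×10⁻⁷ M)(0.098 L) = 1.225×10⁻⁸ mol.
Photon energy at 601 nm: hc/λ = (6.626×10⁻³⁴)(2.998×10⁸)/(601×10⁻⁹) = 3.305×10⁻¹⁹ J.
Photons incident: 1.68 / 3.305×10⁻¹⁹ = 5.083×10¹⁸, i.e. 5.083×10¹⁸/6.022×10²³ = 8.441×10⁻⁶ mol.
Fraction absorbed: 1 − 52.6/100 = 0.4740.
Photons absorbed: 0.4740 × 8.441×10⁻⁶ = 4.001×10⁻⁶ mol.
Φ = 1.225×10⁻⁸ mol / 4.001×10⁻⁶ mol photons = 0.0031.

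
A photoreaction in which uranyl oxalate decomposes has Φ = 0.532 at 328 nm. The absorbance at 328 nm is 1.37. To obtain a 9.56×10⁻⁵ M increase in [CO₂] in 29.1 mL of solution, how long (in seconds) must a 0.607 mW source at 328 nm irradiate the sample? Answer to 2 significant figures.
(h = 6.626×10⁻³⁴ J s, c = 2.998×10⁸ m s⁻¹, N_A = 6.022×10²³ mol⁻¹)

t ≈ 3300 s

Product: (9.56×10⁻⁵ M)(0.0291 L) = 2.782×10⁻⁶ mol.
Photons that must be absorbed: 2.782×10⁻⁶ / 0.532 = 5.229×10⁻⁶ mol.
Fraction absorbed: 1 − 10^(−1.37) = 0.9573.
Incident photons needed: 5.229×10⁻⁶ / 0.9573 = 5.462×10⁻⁶ mol.
Photon energy: hc/λ = 6.056×10⁻¹⁹ J; per mole, 3.647×10⁵ J mol⁻¹.
Energy required: 5.462×10⁻⁶ × 3.647×10⁵ = 1.992 J.
Time: 1.992 J / 0.000607 W = 3300 s.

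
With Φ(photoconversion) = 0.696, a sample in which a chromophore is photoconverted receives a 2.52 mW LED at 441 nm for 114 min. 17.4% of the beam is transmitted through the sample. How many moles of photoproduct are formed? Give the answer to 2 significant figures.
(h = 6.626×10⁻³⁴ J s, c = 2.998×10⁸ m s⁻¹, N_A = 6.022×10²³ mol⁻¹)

Photon energy at 441 nm: hc/λ = (6.626×10⁻³⁴)(2.998×10⁸)/(441×10⁻⁹) = 4.504×10⁻¹⁹ J.
Energy delivered: (2.52 mW)(6840 s) = 17.24 J.
Photons incident: 17.24 / 4.504×10⁻¹⁹ = 3.828×10¹⁹, i.e. 3.828×10¹⁹/6.022×10²³ = 6.357×10⁻⁵ mol.
Fraction absorbed: 1 − 17.4/100 = 0.8260.
Photons absorbed: 0.8260 × 6.357×10⁻⁵ = 5.251×10⁻⁵ mol.
Product: Φ × n_abs = 0.696 × 5.251×10⁻⁵ = 3.655×10⁻⁵ mol.

3.7×10⁻⁵ mol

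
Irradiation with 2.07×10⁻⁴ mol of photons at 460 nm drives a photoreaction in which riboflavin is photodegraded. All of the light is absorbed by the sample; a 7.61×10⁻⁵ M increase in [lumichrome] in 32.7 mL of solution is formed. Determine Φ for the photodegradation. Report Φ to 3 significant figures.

Product: (7.61×10⁻⁵ M)(0.0327 L) = 2.488×10⁻⁶ mol.
Φ = 2.488×10⁻⁶ mol / 2.07×10⁻⁴ mol photons = 0.0120.

Φ = 0.0120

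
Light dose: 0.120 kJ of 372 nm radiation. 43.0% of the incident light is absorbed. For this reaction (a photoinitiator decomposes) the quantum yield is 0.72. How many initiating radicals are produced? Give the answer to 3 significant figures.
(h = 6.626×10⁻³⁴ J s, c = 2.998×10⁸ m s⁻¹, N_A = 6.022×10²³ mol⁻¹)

Photon energy at 372 nm: hc/λ = (6.626×10⁻³⁴)(2.998×10⁸)/(372×10⁻⁹) = 5.340×10⁻¹⁹ J.
Incident energy: 0.120 kJ = 120 J.
Photons incident: 120 / 5.340×10⁻¹⁹ = 2.247×10²⁰, i.e. 2.247×10²⁰/6.022×10²³ = 3.731×10⁻⁴ mol.
Photons absorbed: 0.430 × 3.731×10⁻⁴ = 1.604×10⁻⁴ mol.
Product: Φ × n_abs = 0.72 × 1.604×10⁻⁴ = 1.155×10⁻⁴ mol.
As a count: 1.155×10⁻⁴ × 6.022×10²³ = 6.96×10¹⁹.

6.96×10¹⁹ initiating radicals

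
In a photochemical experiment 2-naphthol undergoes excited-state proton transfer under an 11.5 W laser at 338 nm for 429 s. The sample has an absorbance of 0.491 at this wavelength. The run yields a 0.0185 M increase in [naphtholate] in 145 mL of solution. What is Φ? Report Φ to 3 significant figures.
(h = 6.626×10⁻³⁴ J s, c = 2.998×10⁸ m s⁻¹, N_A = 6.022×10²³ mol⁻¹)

Product: (0.0185 M)(0.145 L) = 0.002682 mol.
Photon energy at 338 nm: hc/λ = (6.626×10⁻³⁴)(2.998×10⁸)/(338×10⁻⁹) = 5.877×10⁻¹⁹ J.
Energy delivered: (11.5 W)(429 s) = 4934 J.
Photons incident: 4934 / 5.877×10⁻¹⁹ = 8.395×10²¹, i.e. 8.395×10²¹/6.022×10²³ = 0.01394 mol.
Fraction absorbed: 1 − 10^(−0.491) = 0.6772.
Photons absorbed: 0.6772 × 0.01394 = 0.009440 mol.
Φ = 0.002682 mol / 0.009440 mol photons = 0.284.

Φ = 0.284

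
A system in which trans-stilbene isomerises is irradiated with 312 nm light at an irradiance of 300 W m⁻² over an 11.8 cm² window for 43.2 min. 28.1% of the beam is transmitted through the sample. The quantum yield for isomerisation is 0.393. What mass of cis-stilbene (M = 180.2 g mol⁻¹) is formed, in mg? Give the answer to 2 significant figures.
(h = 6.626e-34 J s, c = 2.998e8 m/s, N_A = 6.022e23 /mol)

120 mg

Photon energy at 312 nm: hc/λ = (6.626e-34)(2.998e8)/(312e-9) = 6.367e-19 J.
Energy delivered: (300 W m⁻²)(11.8e-4 m²)(2592 s) = 917.6 J.
Photons incident: 917.6 / 6.367e-19 = 1.441e21, i.e. 1.441e21/6.022e23 = 0.002393 mol.
Fraction absorbed: 1 − 28.1/100 = 0.7190.
Photons absorbed: 0.7190 × 0.002393 = 0.001721 mol.
Product: Φ × n_abs = 0.393 × 0.001721 = 6.764e-4 mol.
Mass: 6.764e-4 × 180.2 = 0.1219 g = 120 mg.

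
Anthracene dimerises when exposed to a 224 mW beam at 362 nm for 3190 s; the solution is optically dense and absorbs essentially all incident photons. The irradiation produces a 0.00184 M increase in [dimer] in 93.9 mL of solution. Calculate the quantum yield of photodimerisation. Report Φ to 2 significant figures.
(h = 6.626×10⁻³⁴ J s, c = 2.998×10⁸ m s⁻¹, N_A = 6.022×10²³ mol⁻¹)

Φ = 0.080

Product: (0.00184 M)(0.0939 L) = 1.728×10⁻⁴ mol.
Photon energy at 362 nm: hc/λ = (6.626×10⁻³⁴)(2.998×10⁸)/(362×10⁻⁹) = 5.487×10⁻¹⁹ J.
Energy delivered: (224 mW)(3190 s) = 714.6 J.
Photons incident: 714.6 / 5.487×10⁻¹⁹ = 1.302×10²¹, i.e. 1.302×10²¹/6.022×10²³ = 0.002162 mol.
Φ = 1.728×10⁻⁴ mol / 0.002162 mol photons = 0.080.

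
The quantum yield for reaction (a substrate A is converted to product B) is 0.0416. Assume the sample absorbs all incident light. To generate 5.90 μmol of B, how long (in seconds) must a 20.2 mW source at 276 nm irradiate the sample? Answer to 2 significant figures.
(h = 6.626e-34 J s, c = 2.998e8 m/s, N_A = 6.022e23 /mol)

t ≈ 3000 s

Product: 5.90 μmol = 5.90e-6 mol.
Photons that must be absorbed: 5.90e-6 / 0.0416 = 1.418e-4 mol.
Photon energy: hc/λ = 7.197e-19 J; per mole, 4.334e5 J mol⁻¹.
Energy required: 1.418e-4 × 4.334e5 = 61.46 J.
Time: 61.46 J / 0.0202 W = 3000 s.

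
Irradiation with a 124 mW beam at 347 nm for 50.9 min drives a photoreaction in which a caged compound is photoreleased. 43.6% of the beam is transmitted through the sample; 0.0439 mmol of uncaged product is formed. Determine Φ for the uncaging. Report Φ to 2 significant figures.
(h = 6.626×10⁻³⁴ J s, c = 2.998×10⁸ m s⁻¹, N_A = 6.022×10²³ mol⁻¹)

Φ = 0.071

Product: 0.0439 mmol = 4.39×10⁻⁵ mol.
Photon energy at 347 nm: hc/λ = (6.626×10⁻³⁴)(2.998×10⁸)/(347×10⁻⁹) = 5.725×10⁻¹⁹ J.
Energy delivered: (124 mW)(3054 s) = 378.7 J.
Photons incident: 378.7 / 5.725×10⁻¹⁹ = 6.615×10²⁰, i.e. 6.615×10²⁰/6.022×10²³ = 0.001098 mol.
Fraction absorbed: 1 − 43.6/100 = 0.5640.
Photons absorbed: 0.5640 × 0.001098 = 6.193×10⁻⁴ mol.
Φ = 4.39×10⁻⁵ mol / 6.193×10⁻⁴ mol photons = 0.071.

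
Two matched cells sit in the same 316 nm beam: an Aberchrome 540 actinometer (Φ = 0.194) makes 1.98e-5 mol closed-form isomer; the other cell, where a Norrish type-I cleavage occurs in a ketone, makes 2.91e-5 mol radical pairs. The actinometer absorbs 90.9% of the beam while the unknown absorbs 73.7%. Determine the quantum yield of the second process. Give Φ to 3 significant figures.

Φ = 0.352

Photons absorbed by the actinometer: 1.98e-5 / 0.194 = 1.021e-4 mol.
Incident flux: 1.021e-4 / 0.909 = 1.123e-4 einstein.
Absorbed by unknown: 0.737 × 1.123e-4 = 8.277e-5 mol.
Φ(unknown) = 2.91e-5 / 8.277e-5 = 0.352.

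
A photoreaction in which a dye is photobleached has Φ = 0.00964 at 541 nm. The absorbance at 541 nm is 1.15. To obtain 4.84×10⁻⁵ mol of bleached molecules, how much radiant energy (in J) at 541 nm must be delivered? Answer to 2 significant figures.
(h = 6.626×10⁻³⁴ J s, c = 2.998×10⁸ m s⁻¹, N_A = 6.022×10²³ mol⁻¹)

Photons that must be absorbed: 4.84×10⁻⁵ / 0.00964 = 0.005021 mol.
Fraction absorbed: 1 − 10^(−1.15) = 0.9292.
Incident photons needed: 0.005021 / 0.9292 = 0.005404 mol.
Photon energy: hc/λ = 3.672×10⁻¹⁹ J; per mole, 2.211×10⁵ J mol⁻¹.
Energy required: 0.005404 × 2.211×10⁵ = 1200 J.

1200 J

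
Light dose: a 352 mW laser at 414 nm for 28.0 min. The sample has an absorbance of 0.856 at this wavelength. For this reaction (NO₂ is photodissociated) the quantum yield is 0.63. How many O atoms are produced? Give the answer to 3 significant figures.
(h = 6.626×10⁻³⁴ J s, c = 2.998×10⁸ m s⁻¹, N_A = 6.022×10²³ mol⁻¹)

Photon energy at 414 nm: hc/λ = (6.626×10⁻³⁴)(2.998×10⁸)/(414×10⁻⁹) = 4.798×10⁻¹⁹ J.
Energy delivered: (352 mW)(1680 s) = 591.4 J.
Photons incident: 591.4 / 4.798×10⁻¹⁹ = 1.233×10²¹, i.e. 1.233×10²¹/6.022×10²³ = 0.002047 mol.
Fraction absorbed: 1 − 10^(−0.856) = 0.8607.
Photons absorbed: 0.8607 × 0.002047 = 0.001762 mol.
Product: Φ × n_abs = 0.63 × 0.001762 = 0.001110 mol.
As a count: 0.001110 × 6.022×10²³ = 6.68×10²⁰.

6.68×10²⁰ atoms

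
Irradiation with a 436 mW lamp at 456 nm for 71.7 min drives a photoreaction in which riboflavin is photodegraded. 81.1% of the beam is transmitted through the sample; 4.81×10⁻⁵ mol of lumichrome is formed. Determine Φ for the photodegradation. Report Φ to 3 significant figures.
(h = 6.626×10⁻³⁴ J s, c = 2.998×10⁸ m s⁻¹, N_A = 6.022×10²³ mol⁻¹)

Photon energy at 456 nm: hc/λ = (6.626×10⁻³⁴)(2.998×10⁸)/(456×10⁻⁹) = 4.356×10⁻¹⁹ J.
Energy delivered: (436 mW)(4302 s) = 1876 J.
Photons incident: 1876 / 4.356×10⁻¹⁹ = 4.307×10²¹, i.e. 4.307×10²¹/6.022×10²³ = 0.007152 mol.
Fraction absorbed: 1 − 81.1/100 = 0.1890.
Photons absorbed: 0.1890 × 0.007152 = 0.001352 mol.
Φ = 4.81×10⁻⁵ mol / 0.001352 mol photons = 0.0356.

Φ = 0.0356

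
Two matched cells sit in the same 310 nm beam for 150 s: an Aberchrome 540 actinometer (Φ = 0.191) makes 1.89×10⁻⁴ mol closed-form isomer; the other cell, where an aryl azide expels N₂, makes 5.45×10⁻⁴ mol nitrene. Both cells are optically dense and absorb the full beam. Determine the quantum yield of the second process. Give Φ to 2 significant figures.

Φ = 0.55

Photons absorbed by the actinometer: 1.89×10⁻⁴ / 0.191 = 9.895×10⁻⁴ mol.
Φ(unknown) = 5.45×10⁻⁴ / 9.895×10⁻⁴ = 0.55.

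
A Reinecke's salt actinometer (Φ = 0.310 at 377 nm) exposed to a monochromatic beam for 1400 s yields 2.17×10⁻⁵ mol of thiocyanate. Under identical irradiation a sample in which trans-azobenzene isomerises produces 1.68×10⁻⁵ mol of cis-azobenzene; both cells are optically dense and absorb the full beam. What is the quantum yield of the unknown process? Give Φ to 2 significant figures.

Photons absorbed by the actinometer: 2.17×10⁻⁵ / 0.310 = 7.000×10⁻⁵ mol.
Φ(unknown) = 1.68×10⁻⁵ / 7.000×10⁻⁵ = 0.24.

Φ = 0.24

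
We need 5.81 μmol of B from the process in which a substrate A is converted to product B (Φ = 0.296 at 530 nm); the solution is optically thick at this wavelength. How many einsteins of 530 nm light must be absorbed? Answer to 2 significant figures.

Product: 5.81 μmol = 5.81e-6 mol.
Photons that must be absorbed: 5.81e-6 / 0.296 = 1.963e-5 mol.

2.0e-5 einstein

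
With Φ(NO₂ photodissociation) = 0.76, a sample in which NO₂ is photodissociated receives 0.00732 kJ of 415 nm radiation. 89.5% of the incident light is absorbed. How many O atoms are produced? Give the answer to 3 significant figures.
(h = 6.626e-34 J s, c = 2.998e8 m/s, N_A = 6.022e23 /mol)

Photon energy at 415 nm: hc/λ = (6.626e-34)(2.998e8)/(415e-9) = 4.787e-19 J.
Incident energy: 0.00732 kJ = 7.32 J.
Photons incident: 7.32 / 4.787e-19 = 1.529e19, i.e. 1.529e19/6.022e23 = 2.539e-5 mol.
Photons absorbed: 0.895 × 2.539e-5 = 2.272e-5 mol.
Product: Φ × n_abs = 0.76 × 2.272e-5 = 1.727e-5 mol.
As a count: 1.727e-5 × 6.022e23 = 1.04e19.

1.04e19 atoms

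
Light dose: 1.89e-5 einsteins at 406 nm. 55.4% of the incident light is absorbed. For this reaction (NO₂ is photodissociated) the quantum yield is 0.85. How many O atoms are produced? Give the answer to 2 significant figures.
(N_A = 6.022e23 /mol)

Photons absorbed: 0.554 × 1.89e-5 = 1.047e-5 mol.
Product: Φ × n_abs = 0.85 × 1.047e-5 = 8.900e-6 mol.
As a count: 8.900e-6 × 6.022e23 = 5.4e18.

5.4e18 atoms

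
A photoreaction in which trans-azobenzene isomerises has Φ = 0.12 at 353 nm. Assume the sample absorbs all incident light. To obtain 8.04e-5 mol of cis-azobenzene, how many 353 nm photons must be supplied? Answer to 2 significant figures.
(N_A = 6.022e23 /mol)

4.0e20 photons

Photons that must be absorbed: 8.04e-5 / 0.12 = 6.700e-4 mol.
Photon count: 6.700e-4 × 6.022e23 = 4.0e20.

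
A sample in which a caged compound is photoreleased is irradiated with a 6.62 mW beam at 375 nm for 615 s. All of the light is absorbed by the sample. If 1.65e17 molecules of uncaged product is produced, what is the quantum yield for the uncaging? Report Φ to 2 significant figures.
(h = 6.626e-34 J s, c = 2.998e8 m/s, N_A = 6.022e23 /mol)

Product: 1.65e17 / 6.022e23 = 2.740e-7 mol.
Photon energy at 375 nm: hc/λ = (6.626e-34)(2.998e8)/(375e-9) = 5.297e-19 J.
Energy delivered: (6.62 mW)(615 s) = 4.071 J.
Photons incident: 4.071 / 5.297e-19 = 7.685e18, i.e. 7.685e18/6.022e23 = 1.276e-5 mol.
Φ = 2.740e-7 mol / 1.276e-5 mol photons = 0.021.

Φ = 0.021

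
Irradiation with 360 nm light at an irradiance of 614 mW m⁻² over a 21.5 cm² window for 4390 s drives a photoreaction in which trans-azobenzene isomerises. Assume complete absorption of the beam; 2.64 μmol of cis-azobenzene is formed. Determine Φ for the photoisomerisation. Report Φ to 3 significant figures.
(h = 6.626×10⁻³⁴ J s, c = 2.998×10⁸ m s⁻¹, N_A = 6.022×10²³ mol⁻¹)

Product: 2.64 μmol = 2.64×10⁻⁶ mol.
Photon energy at 360 nm: hc/λ = (6.626×10⁻³⁴)(2.998×10⁸)/(360×10⁻⁹) = 5.518×10⁻¹⁹ J.
Energy delivered: (614 mW m⁻²)(21.5×10⁻⁴ m²)(4390 s) = 5.795 J.
Photons incident: 5.795 / 5.518×10⁻¹⁹ = 1.050×10¹⁹, i.e. 1.050×10¹⁹/6.022×10²³ = 1.744×10⁻⁵ mol.
Φ = 2.64×10⁻⁶ mol / 1.744×10⁻⁵ mol photons = 0.151.

Φ = 0.151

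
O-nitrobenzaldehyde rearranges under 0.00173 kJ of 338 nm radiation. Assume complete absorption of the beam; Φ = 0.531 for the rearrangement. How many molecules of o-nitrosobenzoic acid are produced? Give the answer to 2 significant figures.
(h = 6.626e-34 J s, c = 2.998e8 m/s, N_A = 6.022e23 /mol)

Photon energy at 338 nm: hc/λ = (6.626e-34)(2.998e8)/(338e-9) = 5.877e-19 J.
Incident energy: 0.00173 kJ = 1.73 J.
Photons incident: 1.73 / 5.877e-19 = 2.944e18, i.e. 2.944e18/6.022e23 = 4.889e-6 mol.
Product: Φ × n_abs = 0.531 × 4.889e-6 = 2.596e-6 mol.
As a count: 2.596e-6 × 6.022e23 = 1.6e18.

1.6e18 molecules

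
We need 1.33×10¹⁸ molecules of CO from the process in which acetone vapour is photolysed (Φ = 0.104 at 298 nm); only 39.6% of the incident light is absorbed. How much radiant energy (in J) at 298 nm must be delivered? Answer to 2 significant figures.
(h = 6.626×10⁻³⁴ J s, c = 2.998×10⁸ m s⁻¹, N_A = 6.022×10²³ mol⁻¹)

22 J

Product: 1.33×10¹⁸ / 6.022×10²³ = 2.209×10⁻⁶ mol.
Photons that must be absorbed: 2.209×10⁻⁶ / 0.104 = 2.124×10⁻⁵ mol.
Incident photons needed: 2.124×10⁻⁵ / 0.396 = 5.364×10⁻⁵ mol.
Photon energy: hc/λ = 6.666×10⁻¹⁹ J; per mole, 4.014×10⁵ J mol⁻¹.
Energy required: 5.364×10⁻⁵ × 4.014×10⁵ = 22 J.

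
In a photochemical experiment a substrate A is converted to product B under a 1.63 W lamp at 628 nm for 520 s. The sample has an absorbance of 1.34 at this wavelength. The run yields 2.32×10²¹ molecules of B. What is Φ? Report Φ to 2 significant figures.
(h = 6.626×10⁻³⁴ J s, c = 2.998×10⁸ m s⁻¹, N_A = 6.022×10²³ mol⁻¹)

Product: 2.32×10²¹ / 6.022×10²³ = 0.003853 mol.
Photon energy at 628 nm: hc/λ = (6.626×10⁻³⁴)(2.998×10⁸)/(628×10⁻⁹) = 3.163×10⁻¹⁹ J.
Energy delivered: (1.63 W)(520 s) = 847.6 J.
Photons incident: 847.6 / 3.163×10⁻¹⁹ = 2.680×10²¹, i.e. 2.680×10²¹/6.022×10²³ = 0.004450 mol.
Fraction absorbed: 1 − 10^(−1.34) = 0.9543.
Photons absorbed: 0.9543 × 0.004450 = 0.004247 mol.
Φ = 0.003853 mol / 0.004247 mol photons = 0.91.

Φ = 0.91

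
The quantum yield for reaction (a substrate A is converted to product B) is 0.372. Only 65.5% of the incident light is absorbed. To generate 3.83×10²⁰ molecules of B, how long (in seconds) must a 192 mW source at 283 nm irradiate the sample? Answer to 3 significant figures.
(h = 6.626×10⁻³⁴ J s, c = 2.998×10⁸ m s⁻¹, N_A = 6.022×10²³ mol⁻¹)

t ≈ 5750 s

Product: 3.83×10²⁰ / 6.022×10²³ = 6.360×10⁻⁴ mol.
Photons that must be absorbed: 6.360×10⁻⁴ / 0.372 = 0.001710 mol.
Incident photons needed: 0.001710 / 0.655 = 0.002611 mol.
Photon energy: hc/λ = 7.019×10⁻¹⁹ J; per mole, 4.227×10⁵ J mol⁻¹.
Energy required: 0.002611 × 4.227×10⁵ = 1104 J.
Time: 1104 J / 0.192 W = 5750 s.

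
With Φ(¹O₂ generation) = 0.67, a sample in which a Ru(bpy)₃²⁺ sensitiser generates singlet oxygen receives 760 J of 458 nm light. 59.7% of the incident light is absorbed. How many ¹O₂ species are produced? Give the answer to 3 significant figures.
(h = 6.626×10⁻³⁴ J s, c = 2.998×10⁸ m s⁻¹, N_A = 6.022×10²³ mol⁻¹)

Photon energy at 458 nm: hc/λ = (6.626×10⁻³⁴)(2.998×10⁸)/(458×10⁻⁹) = 4.337×10⁻¹⁹ J.
Photons incident: 760 / 4.337×10⁻¹⁹ = 1.752×10²¹, i.e. 1.752×10²¹/6.022×10²³ = 0.002909 mol.
Photons absorbed: 0.597 × 0.002909 = 0.001737 mol.
Product: Φ × n_abs = 0.67 × 0.001737 = 0.001164 mol.
As a count: 0.001164 × 6.022×10²³ = 7.01×10²⁰.

7.01×10²⁰ species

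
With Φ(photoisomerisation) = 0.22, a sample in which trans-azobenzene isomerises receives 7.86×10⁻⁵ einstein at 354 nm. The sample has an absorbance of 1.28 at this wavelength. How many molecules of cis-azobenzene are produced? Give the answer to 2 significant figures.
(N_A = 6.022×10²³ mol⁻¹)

9.9×10¹⁸ molecules

Fraction absorbed: 1 − 10^(−1.28) = 0.9475.
Photons absorbed: 0.9475 × 7.86×10⁻⁵ = 7.447×10⁻⁵ mol.
Product: Φ × n_abs = 0.22 × 7.447×10⁻⁵ = 1.638×10⁻⁵ mol.
As a count: 1.638×10⁻⁵ × 6.022×10²³ = 9.9×10¹⁸.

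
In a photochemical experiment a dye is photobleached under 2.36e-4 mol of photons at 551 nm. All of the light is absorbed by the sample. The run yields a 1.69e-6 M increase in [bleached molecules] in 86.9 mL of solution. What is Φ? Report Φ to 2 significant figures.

Φ = 6.2e-4

Product: (1.69e-6 M)(0.0869 L) = 1.469e-7 mol.
Φ = 1.469e-7 mol / 2.36e-4 mol photons = 6.2e-4.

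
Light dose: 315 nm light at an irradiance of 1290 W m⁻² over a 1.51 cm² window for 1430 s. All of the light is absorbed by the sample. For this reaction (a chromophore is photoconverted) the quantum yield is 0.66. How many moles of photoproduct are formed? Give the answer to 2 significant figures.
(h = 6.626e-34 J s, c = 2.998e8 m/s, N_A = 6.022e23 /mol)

Photon energy at 315 nm: hc/λ = (6.626e-34)(2.998e8)/(315e-9) = 6.306e-19 J.
Energy delivered: (1290 W m⁻²)(1.51e-4 m²)(1430 s) = 278.5 J.
Photons incident: 278.5 / 6.306e-19 = 4.416e20, i.e. 4.416e20/6.022e23 = 7.333e-4 mol.
Product: Φ × n_abs = 0.66 × 7.333e-4 = 4.840e-4 mol.

4.8e-4 mol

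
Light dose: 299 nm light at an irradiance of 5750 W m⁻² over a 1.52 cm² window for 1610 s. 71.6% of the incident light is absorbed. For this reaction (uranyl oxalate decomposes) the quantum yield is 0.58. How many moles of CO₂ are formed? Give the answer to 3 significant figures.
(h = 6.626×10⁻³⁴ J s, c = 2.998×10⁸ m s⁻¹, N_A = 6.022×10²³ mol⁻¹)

0.00146 mol

Photon energy at 299 nm: hc/λ = (6.626×10⁻³⁴)(2.998×10⁸)/(299×10⁻⁹) = 6.644×10⁻¹⁹ J.
Energy delivered: (5750 W m⁻²)(1.52×10⁻⁴ m²)(1610 s) = 1407 J.
Photons incident: 1407 / 6.644×10⁻¹⁹ = 2.118×10²¹, i.e. 2.118×10²¹/6.022×10²³ = 0.003517 mol.
Photons absorbed: 0.716 × 0.003517 = 0.002518 mol.
Product: Φ × n_abs = 0.58 × 0.002518 = 0.001460 mol.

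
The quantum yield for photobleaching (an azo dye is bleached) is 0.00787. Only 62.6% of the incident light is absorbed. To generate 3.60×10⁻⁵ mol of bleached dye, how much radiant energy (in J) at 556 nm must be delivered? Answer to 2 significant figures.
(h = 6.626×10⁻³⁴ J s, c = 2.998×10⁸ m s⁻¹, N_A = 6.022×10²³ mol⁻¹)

Photons that must be absorbed: 3.60×10⁻⁵ / 0.00787 = 0.004574 mol.
Incident photons needed: 0.004574 / 0.626 = 0.007307 mol.
Photon energy: hc/λ = 3.573×10⁻¹⁹ J; per mole, 2.152×10⁵ J mol⁻¹.
Energy required: 0.007307 × 2.152×10⁵ = 1600 J.

1600 J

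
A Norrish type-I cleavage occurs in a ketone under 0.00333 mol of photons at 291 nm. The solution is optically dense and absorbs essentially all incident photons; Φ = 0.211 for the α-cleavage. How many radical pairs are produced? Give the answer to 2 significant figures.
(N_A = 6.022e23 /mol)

4.2e20 radical pairs

Product: Φ × n_abs = 0.211 × 0.00333 = 7.026e-4 mol.
As a count: 7.026e-4 × 6.022e23 = 4.2e20.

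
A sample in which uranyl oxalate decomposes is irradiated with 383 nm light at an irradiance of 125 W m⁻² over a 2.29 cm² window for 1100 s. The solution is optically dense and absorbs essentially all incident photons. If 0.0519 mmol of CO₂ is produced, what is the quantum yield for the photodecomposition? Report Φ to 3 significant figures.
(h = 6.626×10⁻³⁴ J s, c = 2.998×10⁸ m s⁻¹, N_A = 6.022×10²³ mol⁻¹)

Product: 0.0519 mmol = 5.19×10⁻⁵ mol.
Photon energy at 383 nm: hc/λ = (6.626×10⁻³⁴)(2.998×10⁸)/(383×10⁻⁹) = 5.187×10⁻¹⁹ J.
Energy delivered: (125 W m⁻²)(2.29×10⁻⁴ m²)(1100 s) = 31.49 J.
Photons incident: 31.49 / 5.187×10⁻¹⁹ = 6.071×10¹⁹, i.e. 6.071×10¹⁹/6.022×10²³ = 1.008×10⁻⁴ mol.
Φ = 5.19×10⁻⁵ mol / 1.008×10⁻⁴ mol photons = 0.515.

Φ = 0.515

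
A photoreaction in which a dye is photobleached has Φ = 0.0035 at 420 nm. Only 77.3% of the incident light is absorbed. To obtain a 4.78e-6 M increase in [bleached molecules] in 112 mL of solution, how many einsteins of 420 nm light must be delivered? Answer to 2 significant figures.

Product: (4.78e-6 M)(0.112 L) = 5.354e-7 mol.
Photons that must be absorbed: 5.354e-7 / 0.0035 = 1.530e-4 mol.
Incident photons needed: 1.530e-4 / 0.773 = 1.979e-4 mol.

2.0e-4 einstein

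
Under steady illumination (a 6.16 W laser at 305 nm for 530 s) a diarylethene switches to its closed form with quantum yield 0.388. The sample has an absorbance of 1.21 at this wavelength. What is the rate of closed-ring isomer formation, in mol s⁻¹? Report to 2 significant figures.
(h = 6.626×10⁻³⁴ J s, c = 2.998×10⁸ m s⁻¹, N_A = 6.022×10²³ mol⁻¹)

Photon energy at 305 nm: hc/λ = (6.626×10⁻³⁴)(2.998×10⁸)/(305×10⁻⁹) = 6.513×10⁻¹⁹ J.
Energy delivered: (6.16 W)(530 s) = 3265 J.
Photons incident: 3265 / 6.513×10⁻¹⁹ = 5.013×10²¹, i.e. 5.013×10²¹/6.022×10²³ = 0.008324 mol.
Fraction absorbed: 1 − 10^(−1.21) = 0.9383.
Photons absorbed: 0.9383 × 0.008324 = 0.007810 mol.
Product formed: 0.388 × 0.007810 = 0.003030 mol.
Rate: 0.003030 / 530 s = 5.7×10⁻⁶ mol s⁻¹.

5.7×10⁻⁶ mol s⁻¹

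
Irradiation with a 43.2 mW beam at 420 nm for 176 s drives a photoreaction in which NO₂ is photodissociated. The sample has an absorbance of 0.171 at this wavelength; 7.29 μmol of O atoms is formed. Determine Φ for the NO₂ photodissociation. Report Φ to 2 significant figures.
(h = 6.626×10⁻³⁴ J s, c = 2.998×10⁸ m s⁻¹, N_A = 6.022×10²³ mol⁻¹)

Product: 7.29 μmol = 7.29×10⁻⁶ mol.
Photon energy at 420 nm: hc/λ = (6.626×10⁻³⁴)(2.998×10⁸)/(420×10⁻⁹) = 4.730×10⁻¹⁹ J.
Energy delivered: (43.2 mW)(176 s) = 7.603 J.
Photons incident: 7.603 / 4.730×10⁻¹⁹ = 1.607×10¹⁹, i.e. 1.607×10¹⁹/6.022×10²³ = 2.669×10⁻⁵ mol.
Fraction absorbed: 1 − 10^(−0.171) = 0.3255.
Photons absorbed: 0.3255 × 2.669×10⁻⁵ = 8.688×10⁻⁶ mol.
Φ = 7.29×10⁻⁶ mol / 8.688×10⁻⁶ mol photons = 0.84.

Φ = 0.84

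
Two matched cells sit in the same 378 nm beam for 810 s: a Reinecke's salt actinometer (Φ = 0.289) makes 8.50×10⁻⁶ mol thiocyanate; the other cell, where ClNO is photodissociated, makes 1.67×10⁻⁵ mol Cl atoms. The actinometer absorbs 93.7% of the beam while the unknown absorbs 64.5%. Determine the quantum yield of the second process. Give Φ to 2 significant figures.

Φ = 0.82

Photons absorbed by the actinometer: 8.50×10⁻⁶ / 0.289 = 2.941×10⁻⁵ mol.
Incident flux: 2.941×10⁻⁵ / 0.937 = 3.139×10⁻⁵ einstein.
Absorbed by unknown: 0.645 × 3.139×10⁻⁵ = 2.025×10⁻⁵ mol.
Φ(unknown) = 1.67×10⁻⁵ / 2.025×10⁻⁵ = 0.82.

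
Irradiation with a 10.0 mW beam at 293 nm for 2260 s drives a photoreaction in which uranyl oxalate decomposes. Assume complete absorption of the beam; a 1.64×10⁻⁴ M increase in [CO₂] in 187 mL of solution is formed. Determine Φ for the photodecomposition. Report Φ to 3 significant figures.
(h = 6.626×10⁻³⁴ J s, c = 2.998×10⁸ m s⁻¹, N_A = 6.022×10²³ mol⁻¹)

Product: (1.64×10⁻⁴ M)(0.187 L) = 3.067×10⁻⁵ mol.
Photon energy at 293 nm: hc/λ = (6.626×10⁻³⁴)(2.998×10⁸)/(293×10⁻⁹) = 6.780×10⁻¹⁹ J.
Energy delivered: (10.0 mW)(2260 s) = 22.60 J.
Photons incident: 22.60 / 6.780×10⁻¹⁹ = 3.333×10¹⁹, i.e. 3.333×10¹⁹/6.022×10²³ = 5.535×10⁻⁵ mol.
Φ = 3.067×10⁻⁵ mol / 5.535×10⁻⁵ mol photons = 0.554.

Φ = 0.554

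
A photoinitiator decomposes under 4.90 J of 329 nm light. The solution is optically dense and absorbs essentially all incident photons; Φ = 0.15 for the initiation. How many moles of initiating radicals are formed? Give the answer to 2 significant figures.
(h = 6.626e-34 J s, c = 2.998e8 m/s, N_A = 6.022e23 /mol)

2.0e-6 mol

Photon energy at 329 nm: hc/λ = (6.626e-34)(2.998e8)/(329e-9) = 6.038e-19 J.
Photons incident: 4.90 / 6.038e-19 = 8.115e18, i.e. 8.115e18/6.022e23 = 1.348e-5 mol.
Product: Φ × n_abs = 0.15 × 1.348e-5 = 2.022e-6 mol.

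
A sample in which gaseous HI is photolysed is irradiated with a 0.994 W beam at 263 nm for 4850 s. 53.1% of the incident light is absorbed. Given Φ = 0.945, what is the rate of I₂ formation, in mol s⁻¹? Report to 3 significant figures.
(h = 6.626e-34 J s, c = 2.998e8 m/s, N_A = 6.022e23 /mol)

Photon energy at 263 nm: hc/λ = (6.626e-34)(2.998e8)/(263e-9) = 7.553e-19 J.
Energy delivered: (0.994 W)(4850 s) = 4821 J.
Photons incident: 4821 / 7.553e-19 = 6.383e21, i.e. 6.383e21/6.022e23 = 0.01060 mol.
Photons absorbed: 0.531 × 0.01060 = 0.005629 mol.
Product formed: 0.945 × 0.005629 = 0.005319 mol.
Rate: 0.005319 / 4850 s = 1.10e-6 mol s⁻¹.

1.10e-6 mol s⁻¹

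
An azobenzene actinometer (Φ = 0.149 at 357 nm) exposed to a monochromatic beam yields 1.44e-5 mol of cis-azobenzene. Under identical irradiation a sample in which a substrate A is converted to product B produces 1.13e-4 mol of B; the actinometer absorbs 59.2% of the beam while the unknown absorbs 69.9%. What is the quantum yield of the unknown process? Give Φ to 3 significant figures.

Φ = 0.990

Photons absorbed by the actinometer: 1.44e-5 / 0.149 = 9.664e-5 mol.
Incident flux: 9.664e-5 / 0.592 = 1.632e-4 einstein.
Absorbed by unknown: 0.699 × 1.632e-4 = 1.141e-4 mol.
Φ(unknown) = 1.13e-4 / 1.141e-4 = 0.990.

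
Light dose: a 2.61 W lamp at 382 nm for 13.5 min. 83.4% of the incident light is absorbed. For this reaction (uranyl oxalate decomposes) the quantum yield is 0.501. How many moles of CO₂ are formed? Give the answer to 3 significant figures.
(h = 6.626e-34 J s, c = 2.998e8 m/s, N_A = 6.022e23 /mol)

Photon energy at 382 nm: hc/λ = (6.626e-34)(2.998e8)/(382e-9) = 5.200e-19 J.
Energy delivered: (2.61 W)(810 s) = 2114 J.
Photons incident: 2114 / 5.200e-19 = 4.065e21, i.e. 4.065e21/6.022e23 = 0.006750 mol.
Photons absorbed: 0.834 × 0.006750 = 0.005630 mol.
Product: Φ × n_abs = 0.501 × 0.005630 = 0.002821 mol.

0.00282 mol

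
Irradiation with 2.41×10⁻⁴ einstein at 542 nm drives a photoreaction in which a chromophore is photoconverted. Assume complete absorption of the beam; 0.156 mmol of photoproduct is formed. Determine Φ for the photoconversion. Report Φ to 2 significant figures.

Product: 0.156 mmol = 1.56×10⁻⁴ mol.
Φ = 1.56×10⁻⁴ mol / 2.41×10⁻⁴ mol photons = 0.65.

Φ = 0.65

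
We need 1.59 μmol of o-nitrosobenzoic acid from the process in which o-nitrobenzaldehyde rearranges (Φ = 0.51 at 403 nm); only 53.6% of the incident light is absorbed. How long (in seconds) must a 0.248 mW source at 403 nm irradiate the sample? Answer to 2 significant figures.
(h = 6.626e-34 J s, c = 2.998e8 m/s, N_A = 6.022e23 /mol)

Product: 1.59 μmol = 1.59e-6 mol.
Photons that must be absorbed: 1.59e-6 / 0.51 = 3.118e-6 mol.
Incident photons needed: 3.118e-6 / 0.536 = 5.817e-6 mol.
Photon energy: hc/λ = 4.929e-19 J; per mole, 2.968e5 J mol⁻¹.
Energy required: 5.817e-6 × 2.968e5 = 1.726 J.
Time: 1.726 J / 0.000248 W = 7000 s.

t ≈ 7000 s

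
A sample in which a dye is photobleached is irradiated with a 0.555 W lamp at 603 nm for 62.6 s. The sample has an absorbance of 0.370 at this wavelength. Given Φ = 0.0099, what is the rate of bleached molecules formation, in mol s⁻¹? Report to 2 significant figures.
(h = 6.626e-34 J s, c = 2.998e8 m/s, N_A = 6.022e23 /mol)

1.6e-8 mol s⁻¹

Photon energy at 603 nm: hc/λ = (6.626e-34)(2.998e8)/(603e-9) = 3.294e-19 J.
Energy delivered: (0.555 W)(62.6 s) = 34.74 J.
Photons incident: 34.74 / 3.294e-19 = 1.055e20, i.e. 1.055e20/6.022e23 = 1.752e-4 mol.
Fraction absorbed: 1 − 10^(−0.370) = 0.5734.
Photons absorbed: 0.5734 × 1.752e-4 = 1.005e-4 mol.
Product formed: 0.0099 × 1.005e-4 = 9.950e-7 mol.
Rate: 9.950e-7 / 62.6 s = 1.6e-8 mol s⁻¹.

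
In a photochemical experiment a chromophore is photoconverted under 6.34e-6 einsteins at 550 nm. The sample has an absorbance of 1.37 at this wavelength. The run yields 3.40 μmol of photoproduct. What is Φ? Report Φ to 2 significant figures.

Φ = 0.56

Product: 3.40 μmol = 3.40e-6 mol.
Fraction absorbed: 1 − 10^(−1.37) = 0.9573.
Photons absorbed: 0.9573 × 6.34e-6 = 6.069e-6 mol.
Φ = 3.40e-6 mol / 6.069e-6 mol photons = 0.56.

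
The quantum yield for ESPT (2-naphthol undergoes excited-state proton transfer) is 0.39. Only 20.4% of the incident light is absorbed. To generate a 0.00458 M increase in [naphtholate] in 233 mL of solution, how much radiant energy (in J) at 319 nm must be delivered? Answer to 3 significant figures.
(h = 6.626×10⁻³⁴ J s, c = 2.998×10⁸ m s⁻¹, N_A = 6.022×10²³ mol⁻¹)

5030 J

Product: (0.00458 M)(0.233 L) = 0.001067 mol.
Photons that must be absorbed: 0.001067 / 0.39 = 0.002736 mol.
Incident photons needed: 0.002736 / 0.204 = 0.01341 mol.
Photon energy: hc/λ = 6.227×10⁻¹⁹ J; per mole, 3.750×10⁵ J mol⁻¹.
Energy required: 0.01341 × 3.750×10⁵ = 5030 J.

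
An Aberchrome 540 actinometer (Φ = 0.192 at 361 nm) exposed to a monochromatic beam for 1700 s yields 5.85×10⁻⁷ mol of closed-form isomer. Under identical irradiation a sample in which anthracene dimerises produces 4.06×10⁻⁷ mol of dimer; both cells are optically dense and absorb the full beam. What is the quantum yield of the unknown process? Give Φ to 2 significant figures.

Φ = 0.13

Photons absorbed by the actinometer: 5.85×10⁻⁷ / 0.192 = 3.047×10⁻⁶ mol.
Φ(unknown) = 4.06×10⁻⁷ / 3.047×10⁻⁶ = 0.13.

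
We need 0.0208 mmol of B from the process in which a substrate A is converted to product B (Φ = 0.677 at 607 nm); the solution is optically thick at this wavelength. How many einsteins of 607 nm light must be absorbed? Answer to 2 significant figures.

Product: 0.0208 mmol = 2.08×10⁻⁵ mol.
Photons that must be absorbed: 2.08×10⁻⁵ / 0.677 = 3.072×10⁻⁵ mol.

3.1×10⁻⁵ einstein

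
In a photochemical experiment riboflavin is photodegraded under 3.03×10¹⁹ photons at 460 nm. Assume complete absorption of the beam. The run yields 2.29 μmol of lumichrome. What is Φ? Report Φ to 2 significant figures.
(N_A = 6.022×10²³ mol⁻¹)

Product: 2.29 μmol = 2.29×10⁻⁶ mol.
Moles of photons: 3.03×10¹⁹ / 6.022×10²³ = 5.032×10⁻⁵ mol.
Φ = 2.29×10⁻⁶ mol / 5.032×10⁻⁵ mol photons = 0.046.

Φ = 0.046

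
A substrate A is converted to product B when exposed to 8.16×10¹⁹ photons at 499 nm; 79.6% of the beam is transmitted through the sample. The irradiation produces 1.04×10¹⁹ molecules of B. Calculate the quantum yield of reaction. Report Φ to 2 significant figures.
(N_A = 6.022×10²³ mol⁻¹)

Product: 1.04×10¹⁹ / 6.022×10²³ = 1.727×10⁻⁵ mol.
Moles of photons: 8.16×10¹⁹ / 6.022×10²³ = 1.355×10⁻⁴ mol.
Fraction absorbed: 1 − 79.6/100 = 0.2040.
Photons absorbed: 0.2040 × 1.355×10⁻⁴ = 2.764×10⁻⁵ mol.
Φ = 1.727×10⁻⁵ mol / 2.764×10⁻⁵ mol photons = 0.62.

Φ = 0.62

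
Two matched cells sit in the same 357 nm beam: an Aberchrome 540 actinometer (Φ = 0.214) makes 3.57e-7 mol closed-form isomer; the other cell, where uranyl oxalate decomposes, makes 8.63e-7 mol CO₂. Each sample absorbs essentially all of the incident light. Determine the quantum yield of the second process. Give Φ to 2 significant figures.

Φ = 0.52

Photons absorbed by the actinometer: 3.57e-7 / 0.214 = 1.668e-6 mol.
Φ(unknown) = 8.63e-7 / 1.668e-6 = 0.52.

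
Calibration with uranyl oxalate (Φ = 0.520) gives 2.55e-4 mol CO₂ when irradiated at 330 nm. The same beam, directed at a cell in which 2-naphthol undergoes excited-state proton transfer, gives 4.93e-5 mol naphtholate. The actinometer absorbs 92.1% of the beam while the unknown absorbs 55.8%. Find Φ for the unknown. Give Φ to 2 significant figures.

Photons absorbed by the actinometer: 2.55e-4 / 0.520 = 4.904e-4 mol.
Incident flux: 4.904e-4 / 0.921 = 5.325e-4 einstein.
Absorbed by unknown: 0.558 × 5.325e-4 = 2.971e-4 mol.
Φ(unknown) = 4.93e-5 / 2.971e-4 = 0.17.

Φ = 0.17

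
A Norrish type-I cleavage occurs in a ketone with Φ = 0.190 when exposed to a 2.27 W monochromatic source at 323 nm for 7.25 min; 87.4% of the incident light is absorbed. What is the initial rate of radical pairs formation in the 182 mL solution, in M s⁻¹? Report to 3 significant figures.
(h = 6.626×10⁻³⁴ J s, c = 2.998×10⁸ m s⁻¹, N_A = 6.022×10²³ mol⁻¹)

5.59×10⁻⁶ M s⁻¹

Photon energy at 323 nm: hc/λ = (6.626×10⁻³⁴)(2.998×10⁸)/(323×10⁻⁹) = 6.150×10⁻¹⁹ J.
Energy delivered: (2.27 W)(435 s) = 987.5 J.
Photons incident: 987.5 / 6.150×10⁻¹⁹ = 1.606×10²¹, i.e. 1.606×10²¹/6.022×10²³ = 0.002667 mol.
Photons absorbed: 0.874 × 0.002667 = 0.002331 mol.
Product formed: 0.190 × 0.002331 = 4.429×10⁻⁴ mol.
Rate: 4.429×10⁻⁴ mol / (435 s × 0.182 L) = 5.59×10⁻⁶ M s⁻¹.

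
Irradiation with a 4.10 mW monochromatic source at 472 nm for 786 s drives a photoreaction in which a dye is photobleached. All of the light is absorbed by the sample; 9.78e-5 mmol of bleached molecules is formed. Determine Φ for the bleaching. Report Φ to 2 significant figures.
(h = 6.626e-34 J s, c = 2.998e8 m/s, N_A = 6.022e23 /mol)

Φ = 0.0077

Product: 9.78e-5 mmol = 9.78e-8 mol.
Photon energy at 472 nm: hc/λ = (6.626e-34)(2.998e8)/(472e-9) = 4.209e-19 J.
Energy delivered: (4.10 mW)(786 s) = 3.223 J.
Photons incident: 3.223 / 4.209e-19 = 7.657e18, i.e. 7.657e18/6.022e23 = 1.272e-5 mol.
Φ = 9.78e-8 mol / 1.272e-5 mol photons = 0.0077.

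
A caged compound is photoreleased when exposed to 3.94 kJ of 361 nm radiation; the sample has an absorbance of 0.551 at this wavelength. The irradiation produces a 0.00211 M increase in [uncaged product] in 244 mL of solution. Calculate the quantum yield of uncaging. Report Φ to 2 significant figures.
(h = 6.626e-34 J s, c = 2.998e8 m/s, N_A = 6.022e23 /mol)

Φ = 0.060

Product: (0.00211 M)(0.244 L) = 5.148e-4 mol.
Photon energy at 361 nm: hc/λ = (6.626e-34)(2.998e8)/(361e-9) = 5.503e-19 J.
Incident energy: 3.94 kJ = 3940 J.
Photons incident: 3940 / 5.503e-19 = 7.160e21, i.e. 7.160e21/6.022e23 = 0.01189 mol.
Fraction absorbed: 1 − 10^(−0.551) = 0.7188.
Photons absorbed: 0.7188 × 0.01189 = 0.008547 mol.
Φ = 5.148e-4 mol / 0.008547 mol photons = 0.060.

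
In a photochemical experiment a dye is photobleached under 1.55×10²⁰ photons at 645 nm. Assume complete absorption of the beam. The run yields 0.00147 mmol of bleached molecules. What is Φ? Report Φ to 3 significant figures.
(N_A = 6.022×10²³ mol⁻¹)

Φ = 0.00571

Product: 0.00147 mmol = 1.47×10⁻⁶ mol.
Moles of photons: 1.55×10²⁰ / 6.022×10²³ = 2.574×10⁻⁴ mol.
Φ = 1.47×10⁻⁶ mol / 2.574×10⁻⁴ mol photons = 0.00571.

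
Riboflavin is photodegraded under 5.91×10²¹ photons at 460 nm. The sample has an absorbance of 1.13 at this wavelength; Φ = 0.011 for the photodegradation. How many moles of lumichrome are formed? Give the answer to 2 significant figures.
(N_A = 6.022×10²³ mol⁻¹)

Moles of photons: 5.91×10²¹ / 6.022×10²³ = 0.009814 mol.
Fraction absorbed: 1 − 10^(−1.13) = 0.9259.
Photons absorbed: 0.9259 × 0.009814 = 0.009087 mol.
Product: Φ × n_abs = 0.011 × 0.009087 = 9.996×10⁻⁵ mol.

1.0×10⁻⁴ mol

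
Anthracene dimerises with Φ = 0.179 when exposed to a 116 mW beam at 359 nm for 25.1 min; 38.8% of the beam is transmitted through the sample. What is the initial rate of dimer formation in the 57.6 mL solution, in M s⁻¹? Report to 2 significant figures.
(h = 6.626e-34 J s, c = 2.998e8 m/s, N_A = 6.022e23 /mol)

6.6e-7 M s⁻¹

Photon energy at 359 nm: hc/λ = (6.626e-34)(2.998e8)/(359e-9) = 5.533e-19 J.
Energy delivered: (116 mW)(1506 s) = 174.7 J.
Photons incident: 174.7 / 5.533e-19 = 3.157e20, i.e. 3.157e20/6.022e23 = 5.242e-4 mol.
Fraction absorbed: 1 − 38.8/100 = 0.6120.
Photons absorbed: 0.6120 × 5.242e-4 = 3.208e-4 mol.
Product formed: 0.179 × 3.208e-4 = 5.742e-5 mol.
Rate: 5.742e-5 mol / (1506 s × 0.0576 L) = 6.6e-7 M s⁻¹.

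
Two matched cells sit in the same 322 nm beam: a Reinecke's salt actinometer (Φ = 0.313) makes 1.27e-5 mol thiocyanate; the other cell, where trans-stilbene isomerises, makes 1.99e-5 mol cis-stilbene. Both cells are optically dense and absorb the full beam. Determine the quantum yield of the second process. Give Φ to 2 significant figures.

Photons absorbed by the actinometer: 1.27e-5 / 0.313 = 4.058e-5 mol.
Φ(unknown) = 1.99e-5 / 4.058e-5 = 0.49.

Φ = 0.49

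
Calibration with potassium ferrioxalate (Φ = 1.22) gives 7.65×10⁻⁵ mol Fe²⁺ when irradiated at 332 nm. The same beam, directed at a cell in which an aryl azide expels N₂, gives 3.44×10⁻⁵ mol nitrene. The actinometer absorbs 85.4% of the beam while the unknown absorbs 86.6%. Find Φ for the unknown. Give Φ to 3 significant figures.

Φ = 0.541

Photons absorbed by the actinometer: 7.65×10⁻⁵ / 1.22 = 6.270×10⁻⁵ mol.
Incident flux: 6.270×10⁻⁵ / 0.854 = 7.342×10⁻⁵ einstein.
Absorbed by unknown: 0.866 × 7.342×10⁻⁵ = 6.358×10⁻⁵ mol.
Φ(unknown) = 3.44×10⁻⁵ / 6.358×10⁻⁵ = 0.541.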